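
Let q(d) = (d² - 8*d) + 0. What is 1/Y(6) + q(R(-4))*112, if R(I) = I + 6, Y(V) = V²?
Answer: -48383/36 ≈ -1344.0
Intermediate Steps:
R(I) = 6 + I
q(d) = d² - 8*d
1/Y(6) + q(R(-4))*112 = 1/(6²) + ((6 - 4)*(-8 + (6 - 4)))*112 = 1/36 + (2*(-8 + 2))*112 = 1/36 + (2*(-6))*112 = 1/36 - 12*112 = 1/36 - 1344 = -48383/36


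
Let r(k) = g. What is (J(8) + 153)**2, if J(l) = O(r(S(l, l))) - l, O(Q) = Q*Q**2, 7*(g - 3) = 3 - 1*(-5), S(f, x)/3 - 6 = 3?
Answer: 5494367376/117649 ≈ 46701.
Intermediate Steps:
S(f, x) = 27 (S(f, x) = 18 + 3*3 = 18 + 9 = 27)
g = 29/7 (g = 3 + (3 - 1*(-5))/7 = 3 + (3 + 5)/7 = 3 + (1/7)*8 = 3 + 8/7 = 29/7 ≈ 4.1429)
r(k) = 29/7
O(Q) = Q**3
J(l) = 24389/343 - l (J(l) = (29/7)**3 - l = 24389/343 - l)
(J(8) + 153)**2 = ((24389/343 - 1*8) + 153)**2 = ((24389/343 - 8) + 153)**2 = (21645/343 + 153)**2 = (74124/343)**2 = 5494367376/117649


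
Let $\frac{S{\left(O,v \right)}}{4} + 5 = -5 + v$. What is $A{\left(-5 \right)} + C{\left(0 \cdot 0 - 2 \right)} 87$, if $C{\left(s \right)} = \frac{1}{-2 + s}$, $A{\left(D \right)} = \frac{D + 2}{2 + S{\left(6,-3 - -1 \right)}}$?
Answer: $- \frac{1995}{92} \approx -21.685$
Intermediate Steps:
$S{\left(O,v \right)} = -40 + 4 v$ ($S{\left(O,v \right)} = -20 + 4 \left(-5 + v\right) = -20 + \left(-20 + 4 v\right) = -40 + 4 v$)
$A{\left(D \right)} = - \frac{1}{23} - \frac{D}{46}$ ($A{\left(D \right)} = \frac{D + 2}{2 - \left(40 - 4 \left(-3 - -1\right)\right)} = \frac{2 + D}{2 - \left(40 - 4 \left(-3 + 1\right)\right)} = \frac{2 + D}{2 + \left(-40 + 4 \left(-2\right)\right)} = \frac{2 + D}{2 - 48} = \frac{2 + D}{-46} = \left(2 + D\right) \left(- \frac{1}{46}\right) = - \frac{1}{23} - \frac{D}{46}$)
$A{\left(-5 \right)} + C{\left(0 \cdot 0 - 2 \right)} 87 = \left(- \frac{1}{23} - - \frac{5}{46}\right) + \frac{1}{-2 + \left(0 \cdot 0 - 2\right)} 87 = \left(- \frac{1}{23} + \frac{5}{46}\right) + \frac{1}{-2 + \left(0 - 2\right)} 87 = \frac{3}{46} + \frac{1}{-2 - 2} \cdot 87 = \frac{3}{46} + \frac{1}{-4} \cdot 87 = \frac{3}{46} - \frac{87}{4} = - \frac{1995}{92}$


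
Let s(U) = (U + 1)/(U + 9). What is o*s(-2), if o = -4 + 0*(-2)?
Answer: 4/7 ≈ 0.57143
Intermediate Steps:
s(U) = (1 + U)/(9 + U)
o = -4 (o = -4 + 0 = -4)
o*s(-2) = -4*(1 - 2)/(9 - 2) = -4*(-1)/7 = -4*(-⅐) = 4/7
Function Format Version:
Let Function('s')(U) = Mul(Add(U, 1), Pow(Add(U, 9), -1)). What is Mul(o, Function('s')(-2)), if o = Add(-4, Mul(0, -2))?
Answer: Rational(4, 7) ≈ 0.57143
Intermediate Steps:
Function('s')(U) = Mul(Pow(Add(9, U), -1), Add(1, U)) (Function('s')(U) = Mul(Add(1, U), Pow(Add(9, U), -1)) = Mul(Pow(Add(9, U), -1), Add(1, U)))
o = -4 (o = Add(-4, 0) = -4)
Mul(o, Function('s')(-2)) = Mul(-4, Mul(Pow(Add(9, -2), -1), Add(1, -2))) = Mul(-4, Mul(Pow(7, -1), -1)) = Mul(-4, Mul(Rational(1, 7), -1)) = Mul(-4, Rational(-1, 7)) = Rational(4, 7)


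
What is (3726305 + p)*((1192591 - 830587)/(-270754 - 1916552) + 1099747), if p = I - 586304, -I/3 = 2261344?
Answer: -486980781879476051/121517 ≈ -4.0075e+12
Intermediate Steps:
I = -6784032 (I = -3*2261344 = -6784032)
p = -7370336 (p = -6784032 - 586304 = -7370336)
(3726305 + p)*((1192591 - 830587)/(-270754 - 1916552) + 1099747) = (3726305 - 7370336)*((1192591 - 830587)/(-270754 - 1916552) + 1099747) = -3644031*(362004/(-2187306) + 1099747) = -3644031*(362004*(-1/2187306) + 1099747) = -3644031*(-60334/364551 + 1099747) = -3644031*400913808263/364551 = -486980781879476051/121517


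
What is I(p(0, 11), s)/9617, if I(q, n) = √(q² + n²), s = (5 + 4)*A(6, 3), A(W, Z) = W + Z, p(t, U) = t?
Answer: 81/9617 ≈ 0.0084226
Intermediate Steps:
s = 81 (s = (5 + 4)*(6 + 3) = 9*9 = 81)
I(q, n) = √(n² + q²)
I(p(0, 11), s)/9617 = √(81² + 0²)/9617 = √(6561 + 0)*(1/9617) = √6561*(1/9617) = 81*(1/9617) = 81/9617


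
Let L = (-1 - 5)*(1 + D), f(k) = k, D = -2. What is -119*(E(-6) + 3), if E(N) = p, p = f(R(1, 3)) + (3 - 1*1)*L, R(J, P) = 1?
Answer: -1904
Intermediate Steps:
L = 6 (L = (-1 - 5)*(1 - 2) = -6*(-1) = 6)
p = 13 (p = 1 + (3 - 1*1)*6 = 1 + (3 - 1)*6 = 1 + 2*6 = 1 + 12 = 13)
E(N) = 13
-119*(E(-6) + 3) = -119*(13 + 3) = -119*16 = -1904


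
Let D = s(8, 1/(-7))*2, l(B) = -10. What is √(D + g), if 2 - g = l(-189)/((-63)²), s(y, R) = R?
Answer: √6814/63 ≈ 1.3103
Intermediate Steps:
D = -2/7 (D = 2/(-7) = -⅐*2 = -2/7 ≈ -0.28571)
g = 7948/3969 (g = 2 - (-10)/((-63)²) = 2 - (-10)/3969 = 2 - 1*(-10/3969) = 2 + 10/3969 = 7948/3969 ≈ 2.0025)
√(D + g) = √(-2/7 + 7948/3969) = √(6814/3969) = √6814/63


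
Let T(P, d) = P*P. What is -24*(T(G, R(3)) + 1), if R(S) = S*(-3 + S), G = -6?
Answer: -888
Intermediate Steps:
T(P, d) = P²
-24*(T(G, R(3)) + 1) = -24*((-6)² + 1) = -24*(36 + 1) = -24*37 = -888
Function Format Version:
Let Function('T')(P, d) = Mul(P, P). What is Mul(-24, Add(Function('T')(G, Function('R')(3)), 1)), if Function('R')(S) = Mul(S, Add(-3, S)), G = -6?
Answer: -888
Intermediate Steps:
Function('T')(P, d) = Pow(P, 2)
Mul(-24, Add(Function('T')(G, Function('R')(3)), 1)) = Mul(-24, Add(Pow(-6, 2), 1)) = Mul(-24, Add(36, 1)) = Mul(-24, 37) = -888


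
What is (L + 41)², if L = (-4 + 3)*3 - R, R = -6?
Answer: 1936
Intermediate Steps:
L = 3 (L = (-4 + 3)*3 - 1*(-6) = -1*3 + 6 = -3 + 6 = 3)
(L + 41)² = (3 + 41)² = 44² = 1936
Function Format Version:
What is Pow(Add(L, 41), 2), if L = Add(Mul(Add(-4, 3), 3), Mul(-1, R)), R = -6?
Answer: 1936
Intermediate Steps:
L = 3 (L = Add(Mul(Add(-4, 3), 3), Mul(-1, -6)) = Add(Mul(-1, 3), 6) = Add(-3, 6) = 3)
Pow(Add(L, 41), 2) = Pow(Add(3, 41), 2) = Pow(44, 2) = 1936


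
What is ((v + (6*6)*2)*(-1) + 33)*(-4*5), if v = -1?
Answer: 760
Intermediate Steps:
((v + (6*6)*2)*(-1) + 33)*(-4*5) = ((-1 + (6*6)*2)*(-1) + 33)*(-4*5) = ((-1 + 36*2)*(-1) + 33)*(-20) = ((-1 + 72)*(-1) + 33)*(-20) = (71*(-1) + 33)*(-20) = (-71 + 33)*(-20) = -38*(-20) = 760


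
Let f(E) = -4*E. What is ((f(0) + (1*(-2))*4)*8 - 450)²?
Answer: 264196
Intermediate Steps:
((f(0) + (1*(-2))*4)*8 - 450)² = ((-4*0 + (1*(-2))*4)*8 - 450)² = ((0 - 2*4)*8 - 450)² = ((0 - 8)*8 - 450)² = (-8*8 - 450)² = (-64 - 450)² = (-514)² = 264196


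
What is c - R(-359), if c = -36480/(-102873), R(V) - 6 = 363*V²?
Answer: -1604263582259/34291 ≈ -4.6784e+7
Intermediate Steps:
R(V) = 6 + 363*V²
c = 12160/34291 (c = -36480*(-1/102873) = 12160/34291 ≈ 0.35461)
c - R(-359) = 12160/34291 - (6 + 363*(-359)²) = 12160/34291 - (6 + 363*128881) = 12160/34291 - (6 + 46783803) = 12160/34291 - 1*46783809 = 12160/34291 - 46783809 = -1604263582259/34291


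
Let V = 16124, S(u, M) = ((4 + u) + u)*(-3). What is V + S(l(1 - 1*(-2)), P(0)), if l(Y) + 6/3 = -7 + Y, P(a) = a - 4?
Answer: 16148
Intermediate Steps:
P(a) = -4 + a
l(Y) = -9 + Y (l(Y) = -2 + (-7 + Y) = -9 + Y)
S(u, M) = -12 - 6*u (S(u, M) = (4 + 2*u)*(-3) = -12 - 6*u)
V + S(l(1 - 1*(-2)), P(0)) = 16124 + (-12 - 6*(-9 + (1 - 1*(-2)))) = 16124 + (-12 - 6*(-9 + (1 + 2))) = 16124 + (-12 - 6*(-9 + 3)) = 16124 + (-12 - 6*(-6)) = 16124 + (-12 + 36) = 16124 + 24 = 16148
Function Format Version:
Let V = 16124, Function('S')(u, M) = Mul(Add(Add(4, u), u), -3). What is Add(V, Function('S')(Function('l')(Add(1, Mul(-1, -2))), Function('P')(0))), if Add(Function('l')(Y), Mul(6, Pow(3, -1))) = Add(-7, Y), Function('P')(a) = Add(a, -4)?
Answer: 16148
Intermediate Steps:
Function('P')(a) = Add(-4, a)
Function('l')(Y) = Add(-9, Y) (Function('l')(Y) = Add(-2, Add(-7, Y)) = Add(-9, Y))
Function('S')(u, M) = Add(-12, Mul(-6, u)) (Function('S')(u, M) = Mul(Add(4, Mul(2, u)), -3) = Add(-12, Mul(-6, u)))
Add(V, Function('S')(Function('l')(Add(1, Mul(-1, -2))), Function('P')(0))) = Add(16124, Add(-12, Mul(-6, Add(-9, Add(1, Mul(-1, -2)))))) = Add(16124, Add(-12, Mul(-6, Add(-9, Add(1, 2))))) = Add(16124, Add(-12, Mul(-6, Add(-9, 3)))) = Add(16124, Add(-12, Mul(-6, -6))) = Add(16124, Add(-12, 36)) = Add(16124, 24) = 16148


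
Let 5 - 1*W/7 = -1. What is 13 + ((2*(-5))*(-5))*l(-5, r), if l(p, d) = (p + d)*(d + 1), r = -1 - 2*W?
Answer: 378013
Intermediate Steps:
W = 42 (W = 35 - 7*(-1) = 35 + 7 = 42)
r = -85 (r = -1 - 2*42 = -1 - 84 = -85)
l(p, d) = (1 + d)*(d + p) (l(p, d) = (d + p)*(1 + d) = (1 + d)*(d + p))
13 + ((2*(-5))*(-5))*l(-5, r) = 13 + ((2*(-5))*(-5))*(-85 - 5 + (-85)**2 - 85*(-5)) = 13 + (-10*(-5))*(-85 - 5 + 7225 + 425) = 13 + 50*7560 = 13 + 378000 = 378013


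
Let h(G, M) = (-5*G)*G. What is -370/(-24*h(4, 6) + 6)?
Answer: -185/963 ≈ -0.19211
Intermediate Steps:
h(G, M) = -5*G**2
-370/(-24*h(4, 6) + 6) = -370/(-24*(-5*4**2) + 6) = -370/(-24*(-5*16) + 6) = -370/(-24*(-80) + 6) = -370/(-4*(-480) + 6) = -370/(1920 + 6) = -370/1926 = -370*1/1926 = -185/963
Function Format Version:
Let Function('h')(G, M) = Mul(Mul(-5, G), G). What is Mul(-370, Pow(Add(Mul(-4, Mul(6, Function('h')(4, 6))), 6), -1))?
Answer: Rational(-185, 963) ≈ -0.19211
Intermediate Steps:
Function('h')(G, M) = Mul(-5, Pow(G, 2))
Mul(-370, Pow(Add(Mul(-4, Mul(6, Function('h')(4, 6))), 6), -1)) = Mul(-370, Pow(Add(Mul(-4, Mul(6, Mul(-5, Pow(4, 2)))), 6), -1)) = Mul(-370, Pow(Add(Mul(-4, Mul(6, Mul(-5, 16))), 6), -1)) = Mul(-370, Pow(Add(Mul(-4, Mul(6, -80)), 6), -1)) = Mul(-370, Pow(Add(Mul(-4, -480), 6), -1)) = Mul(-370, Pow(Add(1920, 6), -1)) = Mul(-370, Pow(1926, -1)) = Mul(-370, Rational(1, 1926)) = Rational(-185, 963)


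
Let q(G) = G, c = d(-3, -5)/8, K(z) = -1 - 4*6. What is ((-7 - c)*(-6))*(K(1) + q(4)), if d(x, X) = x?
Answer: -3339/4 ≈ -834.75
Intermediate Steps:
K(z) = -25 (K(z) = -1 - 24 = -25)
c = -3/8 ≈ -0.37500
((-7 - c)*(-6))*(K(1) + q(4)) = ((-7 - 1*(-3/8))*(-6))*(-25 + 4) = ((-7 + 3/8)*(-6))*(-21) = -53/8*(-6)*(-21) = (159/4)*(-21) = -3339/4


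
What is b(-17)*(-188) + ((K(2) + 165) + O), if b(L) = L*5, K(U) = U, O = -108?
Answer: 16039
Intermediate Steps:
b(L) = 5*L
b(-17)*(-188) + ((K(2) + 165) + O) = (5*(-17))*(-188) + ((2 + 165) - 108) = -85*(-188) + (167 - 108) = 15980 + 59 = 16039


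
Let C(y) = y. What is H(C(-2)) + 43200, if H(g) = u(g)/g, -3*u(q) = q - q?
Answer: 43200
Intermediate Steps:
u(q) = 0 (u(q) = -(q - q)/3 = -1/3*0 = 0)
H(g) = 0 (H(g) = 0/g = 0)
H(C(-2)) + 43200 = 0 + 43200 = 43200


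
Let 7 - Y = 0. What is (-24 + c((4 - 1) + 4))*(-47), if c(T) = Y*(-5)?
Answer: 2773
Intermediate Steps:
Y = 7 (Y = 7 - 1*0 = 7 + 0 = 7)
c(T) = -35 (c(T) = 7*(-5) = -35)
(-24 + c((4 - 1) + 4))*(-47) = (-24 - 35)*(-47) = -59*(-47) = 2773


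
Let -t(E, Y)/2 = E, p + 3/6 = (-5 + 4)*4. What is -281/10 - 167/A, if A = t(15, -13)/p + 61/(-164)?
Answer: -1691897/30970 ≈ -54.630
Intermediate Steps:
p = -9/2 (p = -½ + (-5 + 4)*4 = -½ - 1*4 = -½ - 4 = -9/2 ≈ -4.5000)
t(E, Y) = -2*E
A = 3097/492 (A = (-2*15)/(-9/2) + 61/(-164) = -30*(-2/9) + 61*(-1/164) = 20/3 - 61/164 = 3097/492 ≈ 6.2947)
-281/10 - 167/A = -281/10 - 167/3097/492 = -281*⅒ - 167*492/3097 = -281/10 - 82164/3097 = -1691897/30970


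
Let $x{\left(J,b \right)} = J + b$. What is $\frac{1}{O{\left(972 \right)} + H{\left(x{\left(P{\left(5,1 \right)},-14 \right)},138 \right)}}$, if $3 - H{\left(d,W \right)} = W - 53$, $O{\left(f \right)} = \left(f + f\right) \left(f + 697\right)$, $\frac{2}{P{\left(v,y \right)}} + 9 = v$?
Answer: $\frac{1}{3244454} \approx 3.0822 \cdot 10^{-7}$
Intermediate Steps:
$P{\left(v,y \right)} = \frac{2}{-9 + v}$
$O{\left(f \right)} = 2 f \left(697 + f\right)$
$H{\left(d,W \right)} = 56 - W$ ($H{\left(d,W \right)} = 3 - \left(W - 53\right) = 3 - \left(-53 + W\right) = 56 - W$)
$\frac{1}{O{\left(972 \right)} + H{\left(x{\left(P{\left(5,1 \right)},-14 \right)},138 \right)}} = \frac{1}{2 \cdot 972 \left(697 + 972\right) + \left(56 - 138\right)} = \frac{1}{2 \cdot 972 \cdot 1669 + \left(56 - 138\right)} = \frac{1}{3244536 - 82} = \frac{1}{3244454}$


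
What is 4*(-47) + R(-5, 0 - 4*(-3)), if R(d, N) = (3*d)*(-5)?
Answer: -113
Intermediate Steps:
R(d, N) = -15*d
4*(-47) + R(-5, 0 - 4*(-3)) = 4*(-47) - 15*(-5) = -188 + 75 = -113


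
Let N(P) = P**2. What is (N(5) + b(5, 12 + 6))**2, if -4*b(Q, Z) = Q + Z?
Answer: 5929/16 ≈ 370.56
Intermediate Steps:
b(Q, Z) = -Q/4 - Z/4 (b(Q, Z) = -(Q + Z)/4 = -Q/4 - Z/4)
(N(5) + b(5, 12 + 6))**2 = (5**2 + (-1/4*5 - (12 + 6)/4))**2 = (25 + (-5/4 - 1/4*18))**2 = (25 + (-5/4 - 9/2))**2 = (25 - 23/4)**2 = (77/4)**2 = 5929/16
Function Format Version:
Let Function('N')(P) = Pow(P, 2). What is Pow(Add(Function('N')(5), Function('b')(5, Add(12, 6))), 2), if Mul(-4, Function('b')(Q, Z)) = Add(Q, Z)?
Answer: Rational(5929, 16) ≈ 370.56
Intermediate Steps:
Function('b')(Q, Z) = Add(Mul(Rational(-1, 4), Q), Mul(Rational(-1, 4), Z)) (Function('b')(Q, Z) = Mul(Rational(-1, 4), Add(Q, Z)) = Add(Mul(Rational(-1, 4), Q), Mul(Rational(-1, 4), Z)))
Pow(Add(Function('N')(5), Function('b')(5, Add(12, 6))), 2) = Pow(Add(Pow(5, 2), Add(Mul(Rational(-1, 4), 5), Mul(Rational(-1, 4), Add(12, 6)))), 2) = Pow(Add(25, Add(Rational(-5, 4), Mul(Rational(-1, 4), 18))), 2) = Pow(Add(25, Add(Rational(-5, 4), Rational(-9, 2))), 2) = Pow(Add(25, Rational(-23, 4)), 2) = Pow(Rational(77, 4), 2) = Rational(5929, 16)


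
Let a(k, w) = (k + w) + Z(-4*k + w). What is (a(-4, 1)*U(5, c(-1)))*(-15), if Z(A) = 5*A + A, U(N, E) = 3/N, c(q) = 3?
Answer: -891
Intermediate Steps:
Z(A) = 6*A
a(k, w) = -23*k + 7*w (a(k, w) = (k + w) + 6*(-4*k + w) = (k + w) + 6*(w - 4*k) = (k + w) + (-24*k + 6*w) = -23*k + 7*w)
(a(-4, 1)*U(5, c(-1)))*(-15) = ((-23*(-4) + 7*1)*(3/5))*(-15) = ((92 + 7)*(3*(⅕)))*(-15) = (99*(⅗))*(-15) = (297/5)*(-15) = -891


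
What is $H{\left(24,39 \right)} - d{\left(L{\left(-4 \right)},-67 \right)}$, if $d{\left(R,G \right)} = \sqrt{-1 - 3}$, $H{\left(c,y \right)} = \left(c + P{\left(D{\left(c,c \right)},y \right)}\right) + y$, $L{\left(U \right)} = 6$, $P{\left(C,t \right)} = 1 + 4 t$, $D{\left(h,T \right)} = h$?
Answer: $220 - 2 i \approx 220.0 - 2.0 i$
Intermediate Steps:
$H{\left(c,y \right)} = 1 + c + 5 y$ ($H{\left(c,y \right)} = \left(c + \left(1 + 4 y\right)\right) + y = \left(1 + c + 4 y\right) + y = 1 + c + 5 y$)
$d{\left(R,G \right)} = 2 i$ ($d{\left(R,G \right)} = \sqrt{-4} = 2 i$)
$H{\left(24,39 \right)} - d{\left(L{\left(-4 \right)},-67 \right)} = \left(1 + 24 + 5 \cdot 39\right) - 2 i = \left(1 + 24 + 195\right) - 2 i = 220 - 2 i$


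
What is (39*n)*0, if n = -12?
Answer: 0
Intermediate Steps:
(39*n)*0 = (39*(-12))*0 = -468*0 = 0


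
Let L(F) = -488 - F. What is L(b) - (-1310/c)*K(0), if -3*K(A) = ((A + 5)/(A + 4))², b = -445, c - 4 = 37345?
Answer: -38560543/896376 ≈ -43.018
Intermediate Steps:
c = 37349 (c = 4 + 37345 = 37349)
K(A) = -(5 + A)²/(3*(4 + A)²) (K(A) = -(A + 5)²/(A + 4)²/3 = -(5 + A)²/(4 + A)²/3 = -(5 + A)²/(3*(4 + A)²))
L(b) - (-1310/c)*K(0) = (-488 - 1*(-445)) - (-1310/37349)*(-(5 + 0)²/(3*(4 + 0)²)) = (-488 + 445) - (-1310*1/37349)*(-⅓*5²/4²) = -43 - (-1310)*(-⅓*1/16*25)/37349 = -43 - (-1310)*(-25)/(37349*48) = -43 - 1*16375/896376 = -43 - 16375/896376 = -38560543/896376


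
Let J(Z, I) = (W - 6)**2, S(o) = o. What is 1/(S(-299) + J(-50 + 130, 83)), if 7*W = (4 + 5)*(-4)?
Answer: -49/8567 ≈ -0.0057196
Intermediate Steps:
W = -36/7 (W = ((4 + 5)*(-4))/7 = (9*(-4))/7 = (1/7)*(-36) = -36/7 ≈ -5.1429)
J(Z, I) = 6084/49 (J(Z, I) = (-36/7 - 6)**2 = (-78/7)**2 = 6084/49)
1/(S(-299) + J(-50 + 130, 83)) = 1/(-299 + 6084/49) = 1/(-8567/49) = -49/8567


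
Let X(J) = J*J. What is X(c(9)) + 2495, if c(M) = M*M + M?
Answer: 10595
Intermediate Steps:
c(M) = M + M² (c(M) = M² + M = M + M²)
X(J) = J²
X(c(9)) + 2495 = (9*(1 + 9))² + 2495 = (9*10)² + 2495 = 90² + 2495 = 8100 + 2495 = 10595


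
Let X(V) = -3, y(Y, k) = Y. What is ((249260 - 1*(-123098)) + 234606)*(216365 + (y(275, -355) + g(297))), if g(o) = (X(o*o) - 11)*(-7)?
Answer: 131552163432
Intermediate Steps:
g(o) = 98 (g(o) = (-3 - 11)*(-7) = -14*(-7) = 98)
((249260 - 1*(-123098)) + 234606)*(216365 + (y(275, -355) + g(297))) = ((249260 - 1*(-123098)) + 234606)*(216365 + (275 + 98)) = ((249260 + 123098) + 234606)*(216365 + 373) = (372358 + 234606)*216738 = 606964*216738 = 131552163432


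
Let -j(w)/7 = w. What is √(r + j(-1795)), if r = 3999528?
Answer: √4012093 ≈ 2003.0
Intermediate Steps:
j(w) = -7*w
√(r + j(-1795)) = √(3999528 - 7*(-1795)) = √(3999528 + 12565) = √4012093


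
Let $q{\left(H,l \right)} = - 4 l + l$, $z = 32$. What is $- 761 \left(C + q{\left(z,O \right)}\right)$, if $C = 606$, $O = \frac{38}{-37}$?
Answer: $- \frac{17149896}{37} \approx -4.6351 \cdot 10^{5}$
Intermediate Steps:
$O = - \frac{38}{37}$ ($O = 38 \left(- \frac{1}{37}\right) = - \frac{38}{37} \approx -1.027$)
$q{\left(H,l \right)} = - 3 l$
$- 761 \left(C + q{\left(z,O \right)}\right) = - 761 \left(606 - - \frac{114}{37}\right) = - 761 \left(606 + \frac{114}{37}\right) = \left(-761\right) \frac{22536}{37} = - \frac{17149896}{37}$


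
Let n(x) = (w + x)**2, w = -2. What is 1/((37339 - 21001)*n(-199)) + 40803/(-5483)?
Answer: -26932898959531/3619172242854 ≈ -7.4417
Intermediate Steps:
n(x) = (-2 + x)**2
1/((37339 - 21001)*n(-199)) + 40803/(-5483) = 1/((37339 - 21001)*((-2 - 199)**2)) + 40803/(-5483) = 1/(16338*((-201)**2)) + 40803*(-1/5483) = (1/16338)/40401 - 40803/5483 = (1/16338)*(1/40401) - 40803/5483 = 1/660071538 - 40803/5483 = -26932898959531/3619172242854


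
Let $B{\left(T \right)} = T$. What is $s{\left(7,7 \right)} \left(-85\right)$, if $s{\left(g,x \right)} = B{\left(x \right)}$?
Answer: $-595$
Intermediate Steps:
$s{\left(g,x \right)} = x$
$s{\left(7,7 \right)} \left(-85\right) = 7 \left(-85\right) = -595$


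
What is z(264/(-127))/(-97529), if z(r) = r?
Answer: 264/12386183 ≈ 2.1314e-5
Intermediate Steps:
z(264/(-127))/(-97529) = (264/(-127))/(-97529) = (264*(-1/127))*(-1/97529) = -264/127*(-1/97529) = 264/12386183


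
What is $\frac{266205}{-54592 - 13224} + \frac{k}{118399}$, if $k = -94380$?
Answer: $- \frac{37918879875}{8029346584} \approx -4.7225$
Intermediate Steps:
$\frac{266205}{-54592 - 13224} + \frac{k}{118399} = \frac{266205}{-54592 - 13224} - \frac{94380}{118399} = \frac{266205}{-67816} - \frac{94380}{118399} = 266205 \left(- \frac{1}{67816}\right) - \frac{94380}{118399} = - \frac{266205}{67816} - \frac{94380}{118399} = - \frac{37918879875}{8029346584}$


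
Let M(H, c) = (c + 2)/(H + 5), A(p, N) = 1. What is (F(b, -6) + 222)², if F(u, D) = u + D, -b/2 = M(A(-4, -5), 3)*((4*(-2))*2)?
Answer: 529984/9 ≈ 58887.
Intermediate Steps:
M(H, c) = (2 + c)/(5 + H)
b = 80/3 (b = -2*(2 + 3)/(5 + 1)*(4*(-2))*2 = -2*5/6*(-8*2) = -2*(⅙)*5*(-16) = -5*(-16)/3 = -2*(-40/3) = 80/3 ≈ 26.667)
F(u, D) = D + u
(F(b, -6) + 222)² = ((-6 + 80/3) + 222)² = (62/3 + 222)² = (728/3)² = 529984/9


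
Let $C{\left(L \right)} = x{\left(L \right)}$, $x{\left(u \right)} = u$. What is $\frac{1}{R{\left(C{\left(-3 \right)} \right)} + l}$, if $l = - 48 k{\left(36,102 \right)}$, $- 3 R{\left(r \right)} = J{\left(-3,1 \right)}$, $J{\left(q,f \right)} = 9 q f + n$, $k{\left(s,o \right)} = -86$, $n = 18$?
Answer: $\frac{1}{4131} \approx 0.00024207$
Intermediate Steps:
$C{\left(L \right)} = L$
$J{\left(q,f \right)} = 18 + 9 f q$ ($J{\left(q,f \right)} = 9 q f + 18 = 9 f q + 18 = 18 + 9 f q$)
$R{\left(r \right)} = 3$ ($R{\left(r \right)} = - \frac{18 + 9 \cdot 1 \left(-3\right)}{3} = - \frac{18 - 27}{3} = \left(- \frac{1}{3}\right) \left(-9\right) = 3$)
$l = 4128$ ($l = \left(-48\right) \left(-86\right) = 4128$)
$\frac{1}{R{\left(C{\left(-3 \right)} \right)} + l} = \frac{1}{3 + 4128} = \frac{1}{4131}$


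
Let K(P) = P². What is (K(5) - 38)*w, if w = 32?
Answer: -416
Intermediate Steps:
(K(5) - 38)*w = (5² - 38)*32 = (25 - 38)*32 = -13*32 = -416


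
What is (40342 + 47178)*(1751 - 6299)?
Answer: -398040960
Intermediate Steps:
(40342 + 47178)*(1751 - 6299) = 87520*(-4548) = -398040960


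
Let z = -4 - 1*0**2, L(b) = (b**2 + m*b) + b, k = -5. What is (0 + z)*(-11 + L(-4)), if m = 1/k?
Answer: -36/5 ≈ -7.2000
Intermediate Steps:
m = -1/5 (m = 1/(-5) = -1/5 ≈ -0.20000)
L(b) = b**2 + 4*b/5 (L(b) = (b**2 - b/5) + b = b**2 + 4*b/5)
z = -4 (z = -4 - 1*0 = -4 + 0 = -4)
(0 + z)*(-11 + L(-4)) = (0 - 4)*(-11 + (1/5)*(-4)*(4 + 5*(-4))) = -4*(-11 + (1/5)*(-4)*(4 - 20)) = -4*(-11 + (1/5)*(-4)*(-16)) = -4*(-11 + 64/5) = -4*9/5 = -36/5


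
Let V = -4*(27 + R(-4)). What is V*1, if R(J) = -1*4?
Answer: -92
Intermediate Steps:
R(J) = -4
V = -92 (V = -4*(27 - 4) = -4*23 = -92)
V*1 = -92*1 = -92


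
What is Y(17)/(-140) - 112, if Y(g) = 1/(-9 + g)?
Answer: -125441/1120 ≈ -112.00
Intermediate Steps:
Y(17)/(-140) - 112 = 1/((-140)*(-9 + 17)) - 112 = -1/140/8 - 112 = -1/140*1/8 - 112 = -1/1120 - 112 = -125441/1120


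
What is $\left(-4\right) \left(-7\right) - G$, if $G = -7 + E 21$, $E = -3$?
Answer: $98$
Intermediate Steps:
$G = -70$ ($G = -7 - 63 = -70$)
$\left(-4\right) \left(-7\right) - G = \left(-4\right) \left(-7\right) - -70 = 28 + 70 = 98$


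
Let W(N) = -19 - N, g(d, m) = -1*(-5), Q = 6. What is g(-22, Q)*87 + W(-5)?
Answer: 421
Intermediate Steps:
g(d, m) = 5
g(-22, Q)*87 + W(-5) = 5*87 + (-19 - 1*(-5)) = 435 + (-19 + 5) = 435 - 14 = 421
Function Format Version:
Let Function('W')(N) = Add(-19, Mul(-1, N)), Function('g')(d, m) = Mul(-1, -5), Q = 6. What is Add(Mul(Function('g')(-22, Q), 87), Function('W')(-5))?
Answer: 421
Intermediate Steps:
Function('g')(d, m) = 5
Add(Mul(Function('g')(-22, Q), 87), Function('W')(-5)) = Add(Mul(5, 87), Add(-19, Mul(-1, -5))) = Add(435, Add(-19, 5)) = Add(435, -14) = 421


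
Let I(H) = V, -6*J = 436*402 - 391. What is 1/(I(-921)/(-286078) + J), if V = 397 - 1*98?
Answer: -33009/962107856 ≈ -3.4309e-5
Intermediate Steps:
J = -174881/6 (J = -(436*402 - 391)/6 = -(175272 - 391)/6 = -⅙*174881 = -174881/6 ≈ -29147.)
V = 299 (V = 397 - 98 = 299)
I(H) = 299
1/(I(-921)/(-286078) + J) = 1/(299/(-286078) - 174881/6) = 1/(299*(-1/286078) - 174881/6) = 1/(-23/22006 - 174881/6) = 1/(-962107856/33009) = -33009/962107856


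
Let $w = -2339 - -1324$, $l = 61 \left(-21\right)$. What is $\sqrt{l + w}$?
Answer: $2 i \sqrt{574} \approx 47.917 i$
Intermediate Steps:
$l = -1281$
$w = -1015$ ($w = -2339 + 1324 = -1015$)
$\sqrt{l + w} = \sqrt{-1281 - 1015} = \sqrt{-2296} = 2 i \sqrt{574}$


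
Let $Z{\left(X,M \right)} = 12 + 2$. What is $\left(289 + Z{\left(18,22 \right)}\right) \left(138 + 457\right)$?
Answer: $180285$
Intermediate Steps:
$Z{\left(X,M \right)} = 14$
$\left(289 + Z{\left(18,22 \right)}\right) \left(138 + 457\right) = \left(289 + 14\right) \left(138 + 457\right) = 303 \cdot 595 = 180285$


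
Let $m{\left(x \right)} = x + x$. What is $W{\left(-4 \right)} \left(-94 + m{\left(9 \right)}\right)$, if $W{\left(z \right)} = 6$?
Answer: $-456$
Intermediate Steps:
$m{\left(x \right)} = 2 x$
$W{\left(-4 \right)} \left(-94 + m{\left(9 \right)}\right) = 6 \left(-94 + 2 \cdot 9\right) = 6 \left(-94 + 18\right) = 6 \left(-76\right) = -456$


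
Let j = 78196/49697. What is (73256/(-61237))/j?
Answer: -910150858/1197122113 ≈ -0.76028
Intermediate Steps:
j = 78196/49697 (j = 78196*(1/49697) = 78196/49697 ≈ 1.5735)
(73256/(-61237))/j = (73256/(-61237))/(78196/49697) = (73256*(-1/61237))*(49697/78196) = -73256/61237*49697/78196 = -910150858/1197122113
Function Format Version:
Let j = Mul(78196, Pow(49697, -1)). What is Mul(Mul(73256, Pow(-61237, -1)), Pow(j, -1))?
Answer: Rational(-910150858, 1197122113) ≈ -0.76028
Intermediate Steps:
j = Rational(78196, 49697) (j = Mul(78196, Rational(1, 49697)) = Rational(78196, 49697) ≈ 1.5735)
Mul(Mul(73256, Pow(-61237, -1)), Pow(j, -1)) = Mul(Mul(73256, Pow(-61237, -1)), Pow(Rational(78196, 49697), -1)) = Mul(Mul(73256, Rational(-1, 61237)), Rational(49697, 78196)) = Mul(Rational(-73256, 61237), Rational(49697, 78196)) = Rational(-910150858, 1197122113)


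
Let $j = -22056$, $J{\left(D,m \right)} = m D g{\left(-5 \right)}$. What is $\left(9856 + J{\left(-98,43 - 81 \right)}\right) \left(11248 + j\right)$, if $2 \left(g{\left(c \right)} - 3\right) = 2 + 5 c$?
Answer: $235592784$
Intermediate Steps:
$g{\left(c \right)} = 4 + \frac{5 c}{2}$ ($g{\left(c \right)} = 3 + \frac{2 + 5 c}{2} = 3 + \left(1 + \frac{5 c}{2}\right) = 4 + \frac{5 c}{2}$)
$J{\left(D,m \right)} = - \frac{17 D m}{2}$ ($J{\left(D,m \right)} = m D \left(4 + \frac{5}{2} \left(-5\right)\right) = D m \left(4 - \frac{25}{2}\right) = D m \left(- \frac{17}{2}\right) = - \frac{17 D m}{2}$)
$\left(9856 + J{\left(-98,43 - 81 \right)}\right) \left(11248 + j\right) = \left(9856 - - 833 \left(43 - 81\right)\right) \left(11248 - 22056\right) = \left(9856 - - 833 \left(43 - 81\right)\right) \left(-10808\right) = \left(9856 - \left(-833\right) \left(-38\right)\right) \left(-10808\right) = \left(9856 - 31654\right) \left(-10808\right) = \left(-21798\right) \left(-10808\right) = 235592784$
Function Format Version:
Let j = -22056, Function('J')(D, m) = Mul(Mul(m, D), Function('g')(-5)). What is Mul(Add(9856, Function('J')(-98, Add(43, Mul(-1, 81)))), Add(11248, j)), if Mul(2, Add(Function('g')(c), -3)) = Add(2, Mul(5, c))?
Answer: 235592784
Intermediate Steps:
Function('g')(c) = Add(4, Mul(Rational(5, 2), c)) (Function('g')(c) = Add(3, Mul(Rational(1, 2), Add(2, Mul(5, c)))) = Add(3, Add(1, Mul(Rational(5, 2), c))) = Add(4, Mul(Rational(5, 2), c)))
Function('J')(D, m) = Mul(Rational(-17, 2), D, m) (Function('J')(D, m) = Mul(Mul(m, D), Add(4, Mul(Rational(5, 2), -5))) = Mul(Mul(D, m), Add(4, Rational(-25, 2))) = Mul(Mul(D, m), Rational(-17, 2)) = Mul(Rational(-17, 2), D, m))
Mul(Add(9856, Function('J')(-98, Add(43, Mul(-1, 81)))), Add(11248, j)) = Mul(Add(9856, Mul(Rational(-17, 2), -98, Add(43, Mul(-1, 81)))), Add(11248, -22056)) = Mul(Add(9856, Mul(Rational(-17, 2), -98, Add(43, -81))), -10808) = Mul(Add(9856, Mul(Rational(-17, 2), -98, -38)), -10808) = Mul(Add(9856, -31654), -10808) = Mul(-21798, -10808) = 235592784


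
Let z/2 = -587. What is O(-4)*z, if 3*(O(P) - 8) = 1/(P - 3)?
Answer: -196058/21 ≈ -9336.1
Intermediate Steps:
z = -1174 (z = 2*(-587) = -1174)
O(P) = 8 + 1/(3*(-3 + P)) (O(P) = 8 + 1/(3*(P - 3)) = 8 + 1/(3*(-3 + P)))
O(-4)*z = ((-71 + 24*(-4))/(3*(-3 - 4)))*(-1174) = ((1/3)*(-71 - 96)/(-7))*(-1174) = ((1/3)*(-1/7)*(-167))*(-1174) = (167/21)*(-1174) = -196058/21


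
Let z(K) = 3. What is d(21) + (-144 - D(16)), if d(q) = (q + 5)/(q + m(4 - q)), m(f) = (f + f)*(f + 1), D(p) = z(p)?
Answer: -83029/565 ≈ -146.95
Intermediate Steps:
D(p) = 3
m(f) = 2*f*(1 + f) (m(f) = (2*f)*(1 + f) = 2*f*(1 + f))
d(q) = (5 + q)/(q + 2*(4 - q)*(5 - q)) (d(q) = (q + 5)/(q + 2*(4 - q)*(1 + (4 - q))) = (5 + q)/(q + 2*(4 - q)*(5 - q)))
d(21) + (-144 - D(16)) = (5 + 21)/(21 + 2*(-5 + 21)*(-4 + 21)) + (-144 - 1*3) = 26/(21 + 2*16*17) + (-144 - 3) = 26/(21 + 544) - 147 = 26/565 - 147 = -83029/565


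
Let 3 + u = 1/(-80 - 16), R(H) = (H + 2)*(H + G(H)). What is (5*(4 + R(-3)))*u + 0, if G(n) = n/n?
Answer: -1445/16 ≈ -90.313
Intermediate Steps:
G(n) = 1
R(H) = (1 + H)*(2 + H) (R(H) = (H + 2)*(H + 1) = (2 + H)*(1 + H) = (1 + H)*(2 + H))
u = -289/96 (u = -3 + 1/(-80 - 16) = -3 + 1/(-96) = -3 - 1/96 = -289/96 ≈ -3.0104)
(5*(4 + R(-3)))*u + 0 = (5*(4 + (2 + (-3)² + 3*(-3))))*(-289/96) + 0 = (5*(4 + (2 + 9 - 9)))*(-289/96) + 0 = (5*(4 + 2))*(-289/96) + 0 = (5*6)*(-289/96) + 0 = 30*(-289/96) + 0 = -1445/16 + 0 = -1445/16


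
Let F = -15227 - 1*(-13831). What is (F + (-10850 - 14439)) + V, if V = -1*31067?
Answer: -57752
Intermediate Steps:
V = -31067
F = -1396 (F = -15227 + 13831 = -1396)
(F + (-10850 - 14439)) + V = (-1396 + (-10850 - 14439)) - 31067 = (-1396 - 25289) - 31067 = -26685 - 31067 = -57752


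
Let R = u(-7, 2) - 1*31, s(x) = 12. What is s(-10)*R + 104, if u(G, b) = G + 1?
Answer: -340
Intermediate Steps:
u(G, b) = 1 + G
R = -37 (R = (1 - 7) - 1*31 = -6 - 31 = -37)
s(-10)*R + 104 = 12*(-37) + 104 = -444 + 104 = -340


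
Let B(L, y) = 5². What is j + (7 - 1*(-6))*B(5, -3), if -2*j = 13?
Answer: 637/2 ≈ 318.50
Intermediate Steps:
j = -13/2 (j = -½*13 = -13/2 ≈ -6.5000)
B(L, y) = 25
j + (7 - 1*(-6))*B(5, -3) = -13/2 + (7 - 1*(-6))*25 = -13/2 + (7 + 6)*25 = -13/2 + 13*25 = -13/2 + 325 = 637/2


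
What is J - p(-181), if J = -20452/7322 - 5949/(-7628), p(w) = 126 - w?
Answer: -8629539795/27926108 ≈ -309.01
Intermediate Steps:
J = -56224639/27926108 (J = -20452*1/7322 - 5949*(-1/7628) = -10226/3661 + 5949/7628 = -56224639/27926108 ≈ -2.0133)
J - p(-181) = -56224639/27926108 - (126 - 1*(-181)) = -56224639/27926108 - (126 + 181) = -56224639/27926108 - 1*307 = -56224639/27926108 - 307 = -8629539795/27926108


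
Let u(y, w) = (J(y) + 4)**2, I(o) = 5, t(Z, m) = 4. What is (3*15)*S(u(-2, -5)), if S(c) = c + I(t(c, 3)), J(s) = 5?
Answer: 3870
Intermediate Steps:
u(y, w) = 81 (u(y, w) = (5 + 4)**2 = 9**2 = 81)
S(c) = 5 + c (S(c) = c + 5 = 5 + c)
(3*15)*S(u(-2, -5)) = (3*15)*(5 + 81) = 45*86 = 3870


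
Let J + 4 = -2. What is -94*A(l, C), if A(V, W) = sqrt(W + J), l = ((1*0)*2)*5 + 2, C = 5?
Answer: -94*I ≈ -94.0*I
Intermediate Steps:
J = -6 (J = -4 - 2 = -6)
l = 2 (l = (0*2)*5 + 2 = 0*5 + 2 = 0 + 2 = 2)
A(V, W) = sqrt(-6 + W) (A(V, W) = sqrt(W - 6) = sqrt(-6 + W))
-94*A(l, C) = -94*sqrt(-6 + 5) = -94*I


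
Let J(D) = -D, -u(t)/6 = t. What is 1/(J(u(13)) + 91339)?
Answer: 1/91417 ≈ 1.0939e-5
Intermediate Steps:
u(t) = -6*t
1/(J(u(13)) + 91339) = 1/(-(-6)*13 + 91339) = 1/(-1*(-78) + 91339) = 1/(78 + 91339) = 1/91417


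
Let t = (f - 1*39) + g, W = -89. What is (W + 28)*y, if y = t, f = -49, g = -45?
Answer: 8113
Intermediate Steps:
t = -133 (t = (-49 - 1*39) - 45 = (-49 - 39) - 45 = -88 - 45 = -133)
y = -133
(W + 28)*y = (-89 + 28)*(-133) = -61*(-133) = 8113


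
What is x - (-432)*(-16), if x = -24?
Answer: -6936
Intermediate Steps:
x - (-432)*(-16) = -24 - (-432)*(-16) = -24 - 144*48 = -24 - 6912 = -6936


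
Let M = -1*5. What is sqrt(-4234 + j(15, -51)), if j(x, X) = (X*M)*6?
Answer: 52*I ≈ 52.0*I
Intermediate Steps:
M = -5
j(x, X) = -30*X (j(x, X) = (X*(-5))*6 = -5*X*6 = -30*X)
sqrt(-4234 + j(15, -51)) = sqrt(-4234 - 30*(-51)) = sqrt(-4234 + 1530) = sqrt(-2704) = 52*I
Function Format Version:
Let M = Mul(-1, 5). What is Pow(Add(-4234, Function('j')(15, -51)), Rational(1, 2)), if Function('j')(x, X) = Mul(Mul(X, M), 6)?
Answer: Mul(52, I) ≈ Mul(52.000, I)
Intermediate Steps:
M = -5
Function('j')(x, X) = Mul(-30, X) (Function('j')(x, X) = Mul(Mul(X, -5), 6) = Mul(Mul(-5, X), 6) = Mul(-30, X))
Pow(Add(-4234, Function('j')(15, -51)), Rational(1, 2)) = Pow(Add(-4234, Mul(-30, -51)), Rational(1, 2)) = Pow(Add(-4234, 1530), Rational(1, 2)) = Pow(-2704, Rational(1, 2)) = Mul(52, I)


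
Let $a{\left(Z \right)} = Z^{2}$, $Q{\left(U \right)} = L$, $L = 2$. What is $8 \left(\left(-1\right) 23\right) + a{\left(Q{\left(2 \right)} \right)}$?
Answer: $-180$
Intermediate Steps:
$Q{\left(U \right)} = 2$
$8 \left(\left(-1\right) 23\right) + a{\left(Q{\left(2 \right)} \right)} = 8 \left(\left(-1\right) 23\right) + 2^{2} = 8 \left(-23\right) + 4 = -184 + 4 = -180$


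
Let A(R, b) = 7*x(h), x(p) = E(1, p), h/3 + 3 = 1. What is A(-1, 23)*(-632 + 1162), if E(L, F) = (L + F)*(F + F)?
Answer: 222600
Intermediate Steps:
h = -6 (h = -9 + 3*1 = -9 + 3 = -6)
E(L, F) = 2*F*(F + L) (E(L, F) = (F + L)*(2*F) = 2*F*(F + L))
x(p) = 2*p*(1 + p) (x(p) = 2*p*(p + 1) = 2*p*(1 + p))
A(R, b) = 420 (A(R, b) = 7*(2*(-6)*(1 - 6)) = 7*(2*(-6)*(-5)) = 7*60 = 420)
A(-1, 23)*(-632 + 1162) = 420*(-632 + 1162) = 420*530 = 222600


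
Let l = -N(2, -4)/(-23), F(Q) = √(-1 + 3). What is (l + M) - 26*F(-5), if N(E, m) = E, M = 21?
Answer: 485/23 - 26*√2 ≈ -15.683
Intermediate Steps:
F(Q) = √2
l = 2/23 (l = -2/(-23) = -2*(-1)/23 = -1*(-2/23) = 2/23 ≈ 0.086957)
(l + M) - 26*F(-5) = (2/23 + 21) - 26*√2 = 485/23 - 26*√2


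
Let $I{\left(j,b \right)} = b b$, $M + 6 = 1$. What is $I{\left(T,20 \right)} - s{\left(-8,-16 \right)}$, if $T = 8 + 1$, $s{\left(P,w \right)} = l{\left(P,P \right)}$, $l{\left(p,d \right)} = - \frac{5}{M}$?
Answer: $399$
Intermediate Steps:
$M = -5$ ($M = -6 + 1 = -5$)
$l{\left(p,d \right)} = 1$ ($l{\left(p,d \right)} = - \frac{5}{-5} = \left(-5\right) \left(- \frac{1}{5}\right) = 1$)
$s{\left(P,w \right)} = 1$
$T = 9$
$I{\left(j,b \right)} = b^{2}$
$I{\left(T,20 \right)} - s{\left(-8,-16 \right)} = 20^{2} - 1 = 400 - 1 = 399$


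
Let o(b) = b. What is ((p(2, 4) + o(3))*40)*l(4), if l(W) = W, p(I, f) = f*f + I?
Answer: 3360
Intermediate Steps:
p(I, f) = I + f**2 (p(I, f) = f**2 + I = I + f**2)
((p(2, 4) + o(3))*40)*l(4) = (((2 + 4**2) + 3)*40)*4 = (((2 + 16) + 3)*40)*4 = ((18 + 3)*40)*4 = (21*40)*4 = 840*4 = 3360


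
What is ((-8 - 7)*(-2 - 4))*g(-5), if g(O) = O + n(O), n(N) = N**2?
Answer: 1800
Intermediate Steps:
g(O) = O + O**2
((-8 - 7)*(-2 - 4))*g(-5) = ((-8 - 7)*(-2 - 4))*(-5*(1 - 5)) = (-15*(-6))*(-5*(-4)) = 90*20 = 1800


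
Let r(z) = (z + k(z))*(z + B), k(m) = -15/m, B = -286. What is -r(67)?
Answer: 979806/67 ≈ 14624.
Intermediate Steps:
r(z) = (-286 + z)*(z - 15/z) (r(z) = (z - 15/z)*(z - 286) = (z - 15/z)*(-286 + z) = (-286 + z)*(z - 15/z))
-r(67) = -(-15 + 67**2 - 286*67 + 4290/67) = -(-15 + 4489 - 19162 + 4290*(1/67)) = -(-15 + 4489 - 19162 + 4290/67) = -1*(-979806/67) = 979806/67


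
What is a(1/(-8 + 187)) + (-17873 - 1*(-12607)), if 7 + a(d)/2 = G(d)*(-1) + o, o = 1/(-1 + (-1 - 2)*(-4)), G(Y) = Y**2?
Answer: -1860877220/352451 ≈ -5279.8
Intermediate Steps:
o = 1/11 (o = 1/(-1 - 3*(-4)) = 1/(-1 + 12) = 1/11 ≈ 0.090909)
a(d) = -152/11 - 2*d**2 (a(d) = -14 + 2*(d**2*(-1) + 1/11) = -14 + 2*(-d**2 + 1/11) = -14 + 2*(1/11 - d**2) = -14 + (2/11 - 2*d**2) = -152/11 - 2*d**2)
a(1/(-8 + 187)) + (-17873 - 1*(-12607)) = (-152/11 - 2/(-8 + 187)**2) + (-17873 - 1*(-12607)) = (-152/11 - 2*(1/179)**2) + (-17873 + 12607) = (-152/11 - 2*(1/179)**2) - 5266 = (-152/11 - 2*1/32041) - 5266 = (-152/11 - 2/32041) - 5266 = -4870254/352451 - 5266 = -1860877220/352451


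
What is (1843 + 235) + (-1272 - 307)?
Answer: 499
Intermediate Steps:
(1843 + 235) + (-1272 - 307) = 2078 - 1579 = 499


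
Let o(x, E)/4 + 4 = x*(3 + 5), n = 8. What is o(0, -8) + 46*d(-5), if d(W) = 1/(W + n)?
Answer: -⅔ ≈ -0.66667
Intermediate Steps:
o(x, E) = -16 + 32*x (o(x, E) = -16 + 4*(x*(3 + 5)) = -16 + 4*(x*8) = -16 + 4*(8*x) = -16 + 32*x)
d(W) = 1/(8 + W) (d(W) = 1/(W + 8) = 1/(8 + W))
o(0, -8) + 46*d(-5) = (-16 + 32*0) + 46/(8 - 5) = (-16 + 0) + 46/3 = -16 + 46*(⅓) = -16 + 46/3 = -⅔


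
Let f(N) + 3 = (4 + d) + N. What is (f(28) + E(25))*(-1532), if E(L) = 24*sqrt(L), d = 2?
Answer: -231332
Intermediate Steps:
f(N) = 3 + N (f(N) = -3 + ((4 + 2) + N) = -3 + (6 + N) = 3 + N)
(f(28) + E(25))*(-1532) = ((3 + 28) + 24*sqrt(25))*(-1532) = (31 + 24*5)*(-1532) = (31 + 120)*(-1532) = 151*(-1532) = -231332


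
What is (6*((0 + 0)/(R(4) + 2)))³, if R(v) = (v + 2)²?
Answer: 0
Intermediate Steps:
R(v) = (2 + v)²
(6*((0 + 0)/(R(4) + 2)))³ = (6*((0 + 0)/((2 + 4)² + 2)))³ = (6*(0/(6² + 2)))³ = (6*(0/(36 + 2)))³ = (6*(0/38))³ = (6*(0*(1/38)))³ = (6*0)³ = 0³ = 0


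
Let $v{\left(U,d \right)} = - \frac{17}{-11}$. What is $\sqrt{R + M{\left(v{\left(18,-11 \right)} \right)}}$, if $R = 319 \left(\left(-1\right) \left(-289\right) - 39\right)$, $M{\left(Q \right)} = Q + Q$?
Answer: $\frac{6 \sqrt{268059}}{11} \approx 282.41$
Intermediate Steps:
$v{\left(U,d \right)} = \frac{17}{11}$ ($v{\left(U,d \right)} = \left(-17\right) \left(- \frac{1}{11}\right) = \frac{17}{11}$)
$M{\left(Q \right)} = 2 Q$
$R = 79750$ ($R = 319 \left(289 - 39\right) = 319 \cdot 250 = 79750$)
$\sqrt{R + M{\left(v{\left(18,-11 \right)} \right)}} = \sqrt{79750 + 2 \cdot \frac{17}{11}} = \sqrt{79750 + \frac{34}{11}} = \sqrt{\frac{877284}{11}} = \frac{6 \sqrt{268059}}{11}$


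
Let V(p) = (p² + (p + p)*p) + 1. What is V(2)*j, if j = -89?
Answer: -1157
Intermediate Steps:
V(p) = 1 + 3*p² (V(p) = (p² + (2*p)*p) + 1 = (p² + 2*p²) + 1 = 3*p² + 1 = 1 + 3*p²)
V(2)*j = (1 + 3*2²)*(-89) = (1 + 3*4)*(-89) = (1 + 12)*(-89) = 13*(-89) = -1157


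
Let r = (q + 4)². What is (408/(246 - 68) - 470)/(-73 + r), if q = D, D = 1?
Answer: 20813/2136 ≈ 9.7439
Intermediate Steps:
q = 1
r = 25 (r = (1 + 4)² = 5² = 25)
(408/(246 - 68) - 470)/(-73 + r) = (408/(246 - 68) - 470)/(-73 + 25) = (408/178 - 470)/(-48) = (408*(1/178) - 470)*(-1/48) = (204/89 - 470)*(-1/48) = -41626/89*(-1/48) = 20813/2136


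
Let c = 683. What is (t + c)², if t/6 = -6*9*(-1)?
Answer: 1014049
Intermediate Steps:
t = 324 (t = 6*(-6*9*(-1)) = 6*(-54*(-1)) = 6*54 = 324)
(t + c)² = (324 + 683)² = 1007² = 1014049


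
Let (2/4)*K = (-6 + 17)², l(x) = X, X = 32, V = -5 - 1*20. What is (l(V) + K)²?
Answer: 75076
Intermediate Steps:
V = -25 (V = -5 - 20 = -25)
l(x) = 32
K = 242 (K = 2*(-6 + 17)² = 2*11² = 2*121 = 242)
(l(V) + K)² = (32 + 242)² = 274² = 75076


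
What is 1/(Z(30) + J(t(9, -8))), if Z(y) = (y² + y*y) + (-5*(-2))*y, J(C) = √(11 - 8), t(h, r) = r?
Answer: 700/1469999 - √3/4409997 ≈ 0.00047580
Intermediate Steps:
J(C) = √3
Z(y) = 2*y² + 10*y (Z(y) = (y² + y²) + 10*y = 2*y² + 10*y)
1/(Z(30) + J(t(9, -8))) = 1/(2*30*(5 + 30) + √3) = 1/(2*30*35 + √3) = 1/(2100 + √3)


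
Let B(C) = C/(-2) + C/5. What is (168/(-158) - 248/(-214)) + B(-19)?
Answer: 489901/84530 ≈ 5.7956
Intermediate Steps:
B(C) = -3*C/10 (B(C) = C*(-½) + C*(⅕) = -C/2 + C/5 = -3*C/10)
(168/(-158) - 248/(-214)) + B(-19) = (168/(-158) - 248/(-214)) - 3/10*(-19) = (168*(-1/158) - 248*(-1/214)) + 57/10 = (-84/79 + 124/107) + 57/10 = 808/8453 + 57/10 = 489901/84530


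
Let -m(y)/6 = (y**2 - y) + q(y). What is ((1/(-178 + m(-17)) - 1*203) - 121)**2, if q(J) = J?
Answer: 383766621121/3655744 ≈ 1.0498e+5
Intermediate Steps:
m(y) = -6*y**2 (m(y) = -6*((y**2 - y) + y) = -6*y**2)
((1/(-178 + m(-17)) - 1*203) - 121)**2 = ((1/(-178 - 6*(-17)**2) - 1*203) - 121)**2 = ((1/(-178 - 6*289) - 203) - 121)**2 = ((1/(-178 - 1734) - 203) - 121)**2 = ((1/(-1912) - 203) - 121)**2 = ((-1/1912 - 203) - 121)**2 = (-388137/1912 - 121)**2 = (-619489/1912)**2 = 383766621121/3655744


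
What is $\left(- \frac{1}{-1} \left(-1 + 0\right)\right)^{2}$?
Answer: $1$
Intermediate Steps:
$\left(- \frac{1}{-1} \left(-1 + 0\right)\right)^{2} = \left(\left(-1\right) \left(-1\right) \left(-1\right)\right)^{2} = \left(1 \left(-1\right)\right)^{2} = \left(-1\right)^{2} = 1$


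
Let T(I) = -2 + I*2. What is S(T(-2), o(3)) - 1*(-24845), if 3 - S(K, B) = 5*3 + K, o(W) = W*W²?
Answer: 24839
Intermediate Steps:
o(W) = W³
T(I) = -2 + 2*I
S(K, B) = -12 - K (S(K, B) = 3 - (5*3 + K) = 3 - (15 + K) = 3 + (-15 - K) = -12 - K)
S(T(-2), o(3)) - 1*(-24845) = (-12 - (-2 + 2*(-2))) - 1*(-24845) = (-12 - (-2 - 4)) + 24845 = (-12 - 1*(-6)) + 24845 = (-12 + 6) + 24845 = -6 + 24845 = 24839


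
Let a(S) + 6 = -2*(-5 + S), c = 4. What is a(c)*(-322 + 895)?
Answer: -2292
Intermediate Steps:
a(S) = 4 - 2*S (a(S) = -6 - 2*(-5 + S) = -6 + (10 - 2*S) = 4 - 2*S)
a(c)*(-322 + 895) = (4 - 2*4)*(-322 + 895) = (4 - 8)*573 = -4*573 = -2292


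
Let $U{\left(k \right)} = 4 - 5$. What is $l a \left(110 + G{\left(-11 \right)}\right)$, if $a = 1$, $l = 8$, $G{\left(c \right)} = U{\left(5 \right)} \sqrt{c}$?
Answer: $880 - 8 i \sqrt{11} \approx 880.0 - 26.533 i$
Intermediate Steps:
$U{\left(k \right)} = -1$ ($U{\left(k \right)} = 4 - 5 = -1$)
$G{\left(c \right)} = - \sqrt{c}$
$l a \left(110 + G{\left(-11 \right)}\right) = 8 \cdot 1 \left(110 - \sqrt{-11}\right) = 8 \left(110 - i \sqrt{11}\right) = 880 - 8 i \sqrt{11}$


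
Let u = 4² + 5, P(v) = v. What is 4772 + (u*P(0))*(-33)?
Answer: 4772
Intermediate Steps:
u = 21 (u = 16 + 5 = 21)
4772 + (u*P(0))*(-33) = 4772 + (21*0)*(-33) = 4772 + 0*(-33) = 4772 + 0 = 4772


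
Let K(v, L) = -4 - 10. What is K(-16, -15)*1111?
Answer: -15554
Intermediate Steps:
K(v, L) = -14
K(-16, -15)*1111 = -14*1111 = -15554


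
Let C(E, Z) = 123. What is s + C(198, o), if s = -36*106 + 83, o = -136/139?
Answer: -3610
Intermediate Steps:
o = -136/139 (o = -136*1/139 = -136/139 ≈ -0.97842)
s = -3733 (s = -3816 + 83 = -3733)
s + C(198, o) = -3733 + 123 = -3610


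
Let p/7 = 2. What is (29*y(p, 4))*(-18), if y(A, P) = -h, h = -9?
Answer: -4698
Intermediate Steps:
p = 14 (p = 7*2 = 14)
y(A, P) = 9 (y(A, P) = -1*(-9) = 9)
(29*y(p, 4))*(-18) = (29*9)*(-18) = 261*(-18) = -4698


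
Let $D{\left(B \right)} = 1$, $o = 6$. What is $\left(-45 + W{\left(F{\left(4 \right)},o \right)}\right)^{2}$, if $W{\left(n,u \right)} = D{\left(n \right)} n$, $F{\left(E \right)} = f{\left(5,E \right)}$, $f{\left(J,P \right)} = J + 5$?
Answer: $1225$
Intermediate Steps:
$f{\left(J,P \right)} = 5 + J$
$F{\left(E \right)} = 10$ ($F{\left(E \right)} = 5 + 5 = 10$)
$W{\left(n,u \right)} = n$ ($W{\left(n,u \right)} = 1 n = n$)
$\left(-45 + W{\left(F{\left(4 \right)},o \right)}\right)^{2} = \left(-45 + 10\right)^{2} = \left(-35\right)^{2} = 1225$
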